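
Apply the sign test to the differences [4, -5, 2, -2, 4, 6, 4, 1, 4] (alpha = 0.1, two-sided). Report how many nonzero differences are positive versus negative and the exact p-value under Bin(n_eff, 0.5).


Step 1: Discard zero differences. Original n = 9; n_eff = number of nonzero differences = 9.
Nonzero differences (with sign): +4, -5, +2, -2, +4, +6, +4, +1, +4
Step 2: Count signs: positive = 7, negative = 2.
Step 3: Under H0: P(positive) = 0.5, so the number of positives S ~ Bin(9, 0.5).
Step 4: Two-sided exact p-value = sum of Bin(9,0.5) probabilities at or below the observed probability = 0.179688.
Step 5: alpha = 0.1. fail to reject H0.

n_eff = 9, pos = 7, neg = 2, p = 0.179688, fail to reject H0.


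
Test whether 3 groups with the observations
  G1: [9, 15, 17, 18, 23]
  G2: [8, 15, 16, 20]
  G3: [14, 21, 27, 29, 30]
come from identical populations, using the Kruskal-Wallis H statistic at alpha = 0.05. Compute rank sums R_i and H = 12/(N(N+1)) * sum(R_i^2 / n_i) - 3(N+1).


Step 1: Combine all N = 14 observations and assign midranks.
sorted (value, group, rank): (8,G2,1), (9,G1,2), (14,G3,3), (15,G1,4.5), (15,G2,4.5), (16,G2,6), (17,G1,7), (18,G1,8), (20,G2,9), (21,G3,10), (23,G1,11), (27,G3,12), (29,G3,13), (30,G3,14)
Step 2: Sum ranks within each group.
R_1 = 32.5 (n_1 = 5)
R_2 = 20.5 (n_2 = 4)
R_3 = 52 (n_3 = 5)
Step 3: H = 12/(N(N+1)) * sum(R_i^2/n_i) - 3(N+1)
     = 12/(14*15) * (32.5^2/5 + 20.5^2/4 + 52^2/5) - 3*15
     = 0.057143 * 857.112 - 45
     = 3.977857.
Step 4: Ties present; correction factor C = 1 - 6/(14^3 - 14) = 0.997802. Corrected H = 3.977857 / 0.997802 = 3.986619.
Step 5: Under H0, H ~ chi^2(2); p-value = 0.136244.
Step 6: alpha = 0.05. fail to reject H0.

H = 3.9866, df = 2, p = 0.136244, fail to reject H0.


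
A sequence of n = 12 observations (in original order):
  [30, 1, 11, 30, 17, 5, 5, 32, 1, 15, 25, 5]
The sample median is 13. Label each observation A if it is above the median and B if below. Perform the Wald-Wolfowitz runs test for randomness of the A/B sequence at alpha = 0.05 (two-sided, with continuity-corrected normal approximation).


Step 1: Compute median = 13; label A = above, B = below.
Labels in order: ABBAABBABAAB  (n_A = 6, n_B = 6)
Step 2: Count runs R = 8.
Step 3: Under H0 (random ordering), E[R] = 2*n_A*n_B/(n_A+n_B) + 1 = 2*6*6/12 + 1 = 7.0000.
        Var[R] = 2*n_A*n_B*(2*n_A*n_B - n_A - n_B) / ((n_A+n_B)^2 * (n_A+n_B-1)) = 4320/1584 = 2.7273.
        SD[R] = 1.6514.
Step 4: Continuity-corrected z = (R - 0.5 - E[R]) / SD[R] = (8 - 0.5 - 7.0000) / 1.6514 = 0.3028.
Step 5: Two-sided p-value via normal approximation = 2*(1 - Phi(|z|)) = 0.762069.
Step 6: alpha = 0.05. fail to reject H0.

R = 8, z = 0.3028, p = 0.762069, fail to reject H0.


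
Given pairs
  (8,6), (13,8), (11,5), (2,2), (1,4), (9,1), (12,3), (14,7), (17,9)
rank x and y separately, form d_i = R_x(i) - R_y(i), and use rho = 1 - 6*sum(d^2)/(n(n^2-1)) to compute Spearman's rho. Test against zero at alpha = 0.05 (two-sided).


Step 1: Rank x and y separately (midranks; no ties here).
rank(x): 8->3, 13->7, 11->5, 2->2, 1->1, 9->4, 12->6, 14->8, 17->9
rank(y): 6->6, 8->8, 5->5, 2->2, 4->4, 1->1, 3->3, 7->7, 9->9
Step 2: d_i = R_x(i) - R_y(i); compute d_i^2.
  (3-6)^2=9, (7-8)^2=1, (5-5)^2=0, (2-2)^2=0, (1-4)^2=9, (4-1)^2=9, (6-3)^2=9, (8-7)^2=1, (9-9)^2=0
sum(d^2) = 38.
Step 3: rho = 1 - 6*38 / (9*(9^2 - 1)) = 1 - 228/720 = 0.683333.
Step 4: Under H0, t = rho * sqrt((n-2)/(1-rho^2)) = 2.4763 ~ t(7).
Step 5: Two-sided p-value from the t-distribution with 7 df = 0.042442.
Step 6: alpha = 0.05. reject H0.

rho = 0.6833, p = 0.042442, reject H0 at alpha = 0.05.


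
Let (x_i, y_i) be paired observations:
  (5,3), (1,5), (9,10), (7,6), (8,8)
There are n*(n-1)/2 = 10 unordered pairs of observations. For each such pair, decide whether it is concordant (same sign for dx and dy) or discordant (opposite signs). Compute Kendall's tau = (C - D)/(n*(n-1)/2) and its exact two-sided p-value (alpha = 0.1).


Step 1: Enumerate the 10 unordered pairs (i,j) with i<j and classify each by sign(x_j-x_i) * sign(y_j-y_i).
  (1,2):dx=-4,dy=+2->D; (1,3):dx=+4,dy=+7->C; (1,4):dx=+2,dy=+3->C; (1,5):dx=+3,dy=+5->C
  (2,3):dx=+8,dy=+5->C; (2,4):dx=+6,dy=+1->C; (2,5):dx=+7,dy=+3->C; (3,4):dx=-2,dy=-4->C
  (3,5):dx=-1,dy=-2->C; (4,5):dx=+1,dy=+2->C
Step 2: C = 9, D = 1, total pairs = 10.
Step 3: tau = (C - D)/(n(n-1)/2) = (9 - 1)/10 = 0.800000.
Step 4: Exact two-sided p-value (enumerate n! = 120 permutations of y under H0): p = 0.083333.
Step 5: alpha = 0.1. reject H0.

tau_b = 0.8000 (C=9, D=1), p = 0.083333, reject H0.


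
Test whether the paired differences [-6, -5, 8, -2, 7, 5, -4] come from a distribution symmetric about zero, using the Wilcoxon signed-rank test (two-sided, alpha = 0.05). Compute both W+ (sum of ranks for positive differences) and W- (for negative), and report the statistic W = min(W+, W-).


Step 1: Drop any zero differences (none here) and take |d_i|.
|d| = [6, 5, 8, 2, 7, 5, 4]
Step 2: Midrank |d_i| (ties get averaged ranks).
ranks: |6|->5, |5|->3.5, |8|->7, |2|->1, |7|->6, |5|->3.5, |4|->2
Step 3: Attach original signs; sum ranks with positive sign and with negative sign.
W+ = 7 + 6 + 3.5 = 16.5
W- = 5 + 3.5 + 1 + 2 = 11.5
(Check: W+ + W- = 28 should equal n(n+1)/2 = 28.)
Step 4: Test statistic W = min(W+, W-) = 11.5.
Step 5: Ties in |d|, so use the tie-corrected normal approximation.
        E[W] = n(n+1)/4 = 7*8/4 = 14.
        Tie groups: |d|=5 (t=2); sum(t^3 - t) = 6.
        Var[W] = n(n+1)(2n+1)/24 - sum(t^3-t)/48 = 840/24 - 6/48 = 34.875.
        z = (W - E[W]) / sqrt(Var[W]) = (11.5 - 14) / 5.9055 = -0.4233.
        Two-sided p = 2*Phi(z) = 0.672052.
Step 6: alpha = 0.05. fail to reject H0.

W+ = 16.5, W- = 11.5, W = min = 11.5, p = 0.672052, fail to reject H0.


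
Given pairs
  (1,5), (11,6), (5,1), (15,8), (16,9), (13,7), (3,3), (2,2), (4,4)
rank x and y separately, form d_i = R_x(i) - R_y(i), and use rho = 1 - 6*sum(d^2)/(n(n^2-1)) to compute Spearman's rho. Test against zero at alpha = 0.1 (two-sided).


Step 1: Rank x and y separately (midranks; no ties here).
rank(x): 1->1, 11->6, 5->5, 15->8, 16->9, 13->7, 3->3, 2->2, 4->4
rank(y): 5->5, 6->6, 1->1, 8->8, 9->9, 7->7, 3->3, 2->2, 4->4
Step 2: d_i = R_x(i) - R_y(i); compute d_i^2.
  (1-5)^2=16, (6-6)^2=0, (5-1)^2=16, (8-8)^2=0, (9-9)^2=0, (7-7)^2=0, (3-3)^2=0, (2-2)^2=0, (4-4)^2=0
sum(d^2) = 32.
Step 3: rho = 1 - 6*32 / (9*(9^2 - 1)) = 1 - 192/720 = 0.733333.
Step 4: Under H0, t = rho * sqrt((n-2)/(1-rho^2)) = 2.8538 ~ t(7).
Step 5: Two-sided p-value from the t-distribution with 7 df = 0.024554.
Step 6: alpha = 0.1. reject H0.

rho = 0.7333, p = 0.024554, reject H0 at alpha = 0.1.


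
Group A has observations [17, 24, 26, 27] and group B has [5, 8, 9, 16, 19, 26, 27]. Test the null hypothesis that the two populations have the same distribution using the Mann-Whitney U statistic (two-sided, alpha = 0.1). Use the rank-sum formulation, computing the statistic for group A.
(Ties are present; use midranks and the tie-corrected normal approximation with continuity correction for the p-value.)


Step 1: Combine and sort all 11 observations; assign midranks.
sorted (value, group): (5,Y), (8,Y), (9,Y), (16,Y), (17,X), (19,Y), (24,X), (26,X), (26,Y), (27,X), (27,Y)
ranks: 5->1, 8->2, 9->3, 16->4, 17->5, 19->6, 24->7, 26->8.5, 26->8.5, 27->10.5, 27->10.5
Step 2: Rank sum for X: R1 = 5 + 7 + 8.5 + 10.5 = 31.
Step 3: U_X = R1 - n1(n1+1)/2 = 31 - 4*5/2 = 31 - 10 = 21.
       U_Y = n1*n2 - U_X = 28 - 21 = 7.
Step 4: Ties are present, so use the tie-corrected normal approximation (with continuity correction) for the p-value.
Step 5: p-value = 0.217200; compare to alpha = 0.1. fail to reject H0.

U_X = 21, p = 0.217200, fail to reject H0 at alpha = 0.1.


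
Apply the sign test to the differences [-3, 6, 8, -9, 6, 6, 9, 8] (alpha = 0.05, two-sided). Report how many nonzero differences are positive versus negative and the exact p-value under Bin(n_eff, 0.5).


Step 1: Discard zero differences. Original n = 8; n_eff = number of nonzero differences = 8.
Nonzero differences (with sign): -3, +6, +8, -9, +6, +6, +9, +8
Step 2: Count signs: positive = 6, negative = 2.
Step 3: Under H0: P(positive) = 0.5, so the number of positives S ~ Bin(8, 0.5).
Step 4: Two-sided exact p-value = sum of Bin(8,0.5) probabilities at or below the observed probability = 0.289062.
Step 5: alpha = 0.05. fail to reject H0.

n_eff = 8, pos = 6, neg = 2, p = 0.289062, fail to reject H0.


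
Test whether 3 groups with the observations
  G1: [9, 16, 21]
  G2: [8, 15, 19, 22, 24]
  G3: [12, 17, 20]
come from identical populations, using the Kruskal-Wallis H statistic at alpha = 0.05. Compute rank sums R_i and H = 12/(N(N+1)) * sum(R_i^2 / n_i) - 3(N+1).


Step 1: Combine all N = 11 observations and assign midranks.
sorted (value, group, rank): (8,G2,1), (9,G1,2), (12,G3,3), (15,G2,4), (16,G1,5), (17,G3,6), (19,G2,7), (20,G3,8), (21,G1,9), (22,G2,10), (24,G2,11)
Step 2: Sum ranks within each group.
R_1 = 16 (n_1 = 3)
R_2 = 33 (n_2 = 5)
R_3 = 17 (n_3 = 3)
Step 3: H = 12/(N(N+1)) * sum(R_i^2/n_i) - 3(N+1)
     = 12/(11*12) * (16^2/3 + 33^2/5 + 17^2/3) - 3*12
     = 0.090909 * 399.467 - 36
     = 0.315152.
Step 4: No ties, so H is used without correction.
Step 5: Under H0, H ~ chi^2(2); p-value = 0.854212.
Step 6: alpha = 0.05. fail to reject H0.

H = 0.3152, df = 2, p = 0.854212, fail to reject H0.


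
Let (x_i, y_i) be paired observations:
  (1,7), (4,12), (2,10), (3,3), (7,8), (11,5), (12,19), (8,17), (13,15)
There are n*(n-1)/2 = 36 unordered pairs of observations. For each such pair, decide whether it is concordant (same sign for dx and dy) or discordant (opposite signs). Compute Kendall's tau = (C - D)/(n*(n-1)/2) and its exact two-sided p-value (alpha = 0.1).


Step 1: Enumerate the 36 unordered pairs (i,j) with i<j and classify each by sign(x_j-x_i) * sign(y_j-y_i).
  (1,2):dx=+3,dy=+5->C; (1,3):dx=+1,dy=+3->C; (1,4):dx=+2,dy=-4->D; (1,5):dx=+6,dy=+1->C
  (1,6):dx=+10,dy=-2->D; (1,7):dx=+11,dy=+12->C; (1,8):dx=+7,dy=+10->C; (1,9):dx=+12,dy=+8->C
  (2,3):dx=-2,dy=-2->C; (2,4):dx=-1,dy=-9->C; (2,5):dx=+3,dy=-4->D; (2,6):dx=+7,dy=-7->D
  (2,7):dx=+8,dy=+7->C; (2,8):dx=+4,dy=+5->C; (2,9):dx=+9,dy=+3->C; (3,4):dx=+1,dy=-7->D
  (3,5):dx=+5,dy=-2->D; (3,6):dx=+9,dy=-5->D; (3,7):dx=+10,dy=+9->C; (3,8):dx=+6,dy=+7->C
  (3,9):dx=+11,dy=+5->C; (4,5):dx=+4,dy=+5->C; (4,6):dx=+8,dy=+2->C; (4,7):dx=+9,dy=+16->C
  (4,8):dx=+5,dy=+14->C; (4,9):dx=+10,dy=+12->C; (5,6):dx=+4,dy=-3->D; (5,7):dx=+5,dy=+11->C
  (5,8):dx=+1,dy=+9->C; (5,9):dx=+6,dy=+7->C; (6,7):dx=+1,dy=+14->C; (6,8):dx=-3,dy=+12->D
  (6,9):dx=+2,dy=+10->C; (7,8):dx=-4,dy=-2->C; (7,9):dx=+1,dy=-4->D; (8,9):dx=+5,dy=-2->D
Step 2: C = 25, D = 11, total pairs = 36.
Step 3: tau = (C - D)/(n(n-1)/2) = (25 - 11)/36 = 0.388889.
Step 4: Exact two-sided p-value (enumerate n! = 362880 permutations of y under H0): p = 0.180181.
Step 5: alpha = 0.1. fail to reject H0.

tau_b = 0.3889 (C=25, D=11), p = 0.180181, fail to reject H0.


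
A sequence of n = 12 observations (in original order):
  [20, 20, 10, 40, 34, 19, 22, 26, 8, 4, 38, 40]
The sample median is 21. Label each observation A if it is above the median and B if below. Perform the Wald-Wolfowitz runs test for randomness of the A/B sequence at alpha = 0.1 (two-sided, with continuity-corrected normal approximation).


Step 1: Compute median = 21; label A = above, B = below.
Labels in order: BBBAABAABBAA  (n_A = 6, n_B = 6)
Step 2: Count runs R = 6.
Step 3: Under H0 (random ordering), E[R] = 2*n_A*n_B/(n_A+n_B) + 1 = 2*6*6/12 + 1 = 7.0000.
        Var[R] = 2*n_A*n_B*(2*n_A*n_B - n_A - n_B) / ((n_A+n_B)^2 * (n_A+n_B-1)) = 4320/1584 = 2.7273.
        SD[R] = 1.6514.
Step 4: Continuity-corrected z = (R + 0.5 - E[R]) / SD[R] = (6 + 0.5 - 7.0000) / 1.6514 = -0.3028.
Step 5: Two-sided p-value via normal approximation = 2*(1 - Phi(|z|)) = 0.762069.
Step 6: alpha = 0.1. fail to reject H0.

R = 6, z = -0.3028, p = 0.762069, fail to reject H0.


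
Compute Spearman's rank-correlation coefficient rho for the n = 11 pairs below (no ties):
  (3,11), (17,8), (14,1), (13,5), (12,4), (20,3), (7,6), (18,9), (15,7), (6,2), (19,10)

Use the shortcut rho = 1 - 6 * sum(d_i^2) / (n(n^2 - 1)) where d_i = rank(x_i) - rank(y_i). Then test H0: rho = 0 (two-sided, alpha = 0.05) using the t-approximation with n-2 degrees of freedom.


Step 1: Rank x and y separately (midranks; no ties here).
rank(x): 3->1, 17->8, 14->6, 13->5, 12->4, 20->11, 7->3, 18->9, 15->7, 6->2, 19->10
rank(y): 11->11, 8->8, 1->1, 5->5, 4->4, 3->3, 6->6, 9->9, 7->7, 2->2, 10->10
Step 2: d_i = R_x(i) - R_y(i); compute d_i^2.
  (1-11)^2=100, (8-8)^2=0, (6-1)^2=25, (5-5)^2=0, (4-4)^2=0, (11-3)^2=64, (3-6)^2=9, (9-9)^2=0, (7-7)^2=0, (2-2)^2=0, (10-10)^2=0
sum(d^2) = 198.
Step 3: rho = 1 - 6*198 / (11*(11^2 - 1)) = 1 - 1188/1320 = 0.100000.
Step 4: Under H0, t = rho * sqrt((n-2)/(1-rho^2)) = 0.3015 ~ t(9).
Step 5: Two-sided p-value from the t-distribution with 9 df = 0.769875.
Step 6: alpha = 0.05. fail to reject H0.

rho = 0.1000, p = 0.769875, fail to reject H0 at alpha = 0.05.


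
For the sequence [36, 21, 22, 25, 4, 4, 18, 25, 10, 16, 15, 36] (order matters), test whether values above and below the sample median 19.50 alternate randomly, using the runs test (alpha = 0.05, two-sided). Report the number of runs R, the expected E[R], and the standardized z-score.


Step 1: Compute median = 19.50; label A = above, B = below.
Labels in order: AAAABBBABBBA  (n_A = 6, n_B = 6)
Step 2: Count runs R = 5.
Step 3: Under H0 (random ordering), E[R] = 2*n_A*n_B/(n_A+n_B) + 1 = 2*6*6/12 + 1 = 7.0000.
        Var[R] = 2*n_A*n_B*(2*n_A*n_B - n_A - n_B) / ((n_A+n_B)^2 * (n_A+n_B-1)) = 4320/1584 = 2.7273.
        SD[R] = 1.6514.
Step 4: Continuity-corrected z = (R + 0.5 - E[R]) / SD[R] = (5 + 0.5 - 7.0000) / 1.6514 = -0.9083.
Step 5: Two-sided p-value via normal approximation = 2*(1 - Phi(|z|)) = 0.363722.
Step 6: alpha = 0.05. fail to reject H0.

R = 5, z = -0.9083, p = 0.363722, fail to reject H0.


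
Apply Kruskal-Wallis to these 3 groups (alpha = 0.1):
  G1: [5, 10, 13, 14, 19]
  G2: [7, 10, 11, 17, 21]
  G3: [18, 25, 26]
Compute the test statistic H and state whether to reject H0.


Step 1: Combine all N = 13 observations and assign midranks.
sorted (value, group, rank): (5,G1,1), (7,G2,2), (10,G1,3.5), (10,G2,3.5), (11,G2,5), (13,G1,6), (14,G1,7), (17,G2,8), (18,G3,9), (19,G1,10), (21,G2,11), (25,G3,12), (26,G3,13)
Step 2: Sum ranks within each group.
R_1 = 27.5 (n_1 = 5)
R_2 = 29.5 (n_2 = 5)
R_3 = 34 (n_3 = 3)
Step 3: H = 12/(N(N+1)) * sum(R_i^2/n_i) - 3(N+1)
     = 12/(13*14) * (27.5^2/5 + 29.5^2/5 + 34^2/3) - 3*14
     = 0.065934 * 710.633 - 42
     = 4.854945.
Step 4: Ties present; correction factor C = 1 - 6/(13^3 - 13) = 0.997253. Corrected H = 4.854945 / 0.997253 = 4.868320.
Step 5: Under H0, H ~ chi^2(2); p-value = 0.087671.
Step 6: alpha = 0.1. reject H0.

H = 4.8683, df = 2, p = 0.087671, reject H0.


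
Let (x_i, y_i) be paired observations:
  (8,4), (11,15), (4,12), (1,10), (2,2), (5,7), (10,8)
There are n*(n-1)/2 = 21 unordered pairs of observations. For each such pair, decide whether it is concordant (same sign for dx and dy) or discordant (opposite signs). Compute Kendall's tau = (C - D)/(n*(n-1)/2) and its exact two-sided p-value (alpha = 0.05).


Step 1: Enumerate the 21 unordered pairs (i,j) with i<j and classify each by sign(x_j-x_i) * sign(y_j-y_i).
  (1,2):dx=+3,dy=+11->C; (1,3):dx=-4,dy=+8->D; (1,4):dx=-7,dy=+6->D; (1,5):dx=-6,dy=-2->C
  (1,6):dx=-3,dy=+3->D; (1,7):dx=+2,dy=+4->C; (2,3):dx=-7,dy=-3->C; (2,4):dx=-10,dy=-5->C
  (2,5):dx=-9,dy=-13->C; (2,6):dx=-6,dy=-8->C; (2,7):dx=-1,dy=-7->C; (3,4):dx=-3,dy=-2->C
  (3,5):dx=-2,dy=-10->C; (3,6):dx=+1,dy=-5->D; (3,7):dx=+6,dy=-4->D; (4,5):dx=+1,dy=-8->D
  (4,6):dx=+4,dy=-3->D; (4,7):dx=+9,dy=-2->D; (5,6):dx=+3,dy=+5->C; (5,7):dx=+8,dy=+6->C
  (6,7):dx=+5,dy=+1->C
Step 2: C = 13, D = 8, total pairs = 21.
Step 3: tau = (C - D)/(n(n-1)/2) = (13 - 8)/21 = 0.238095.
Step 4: Exact two-sided p-value (enumerate n! = 5040 permutations of y under H0): p = 0.561905.
Step 5: alpha = 0.05. fail to reject H0.

tau_b = 0.2381 (C=13, D=8), p = 0.561905, fail to reject H0.


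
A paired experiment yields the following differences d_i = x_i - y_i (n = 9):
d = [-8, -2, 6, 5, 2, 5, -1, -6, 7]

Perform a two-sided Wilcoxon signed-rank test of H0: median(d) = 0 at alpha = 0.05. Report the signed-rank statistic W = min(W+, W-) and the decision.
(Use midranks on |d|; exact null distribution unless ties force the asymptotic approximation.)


Step 1: Drop any zero differences (none here) and take |d_i|.
|d| = [8, 2, 6, 5, 2, 5, 1, 6, 7]
Step 2: Midrank |d_i| (ties get averaged ranks).
ranks: |8|->9, |2|->2.5, |6|->6.5, |5|->4.5, |2|->2.5, |5|->4.5, |1|->1, |6|->6.5, |7|->8
Step 3: Attach original signs; sum ranks with positive sign and with negative sign.
W+ = 6.5 + 4.5 + 2.5 + 4.5 + 8 = 26
W- = 9 + 2.5 + 1 + 6.5 = 19
(Check: W+ + W- = 45 should equal n(n+1)/2 = 45.)
Step 4: Test statistic W = min(W+, W-) = 19.
Step 5: Ties in |d|, so use the tie-corrected normal approximation.
        E[W] = n(n+1)/4 = 9*10/4 = 22.5.
        Tie groups: |d|=2 (t=2), |d|=5 (t=2), |d|=6 (t=2); sum(t^3 - t) = 18.
        Var[W] = n(n+1)(2n+1)/24 - sum(t^3-t)/48 = 1710/24 - 18/48 = 70.875.
        z = (W - E[W]) / sqrt(Var[W]) = (19 - 22.5) / 8.4187 = -0.4157.
        Two-sided p = 2*Phi(z) = 0.677600.
Step 6: alpha = 0.05. fail to reject H0.

W+ = 26, W- = 19, W = min = 19, p = 0.677600, fail to reject H0.


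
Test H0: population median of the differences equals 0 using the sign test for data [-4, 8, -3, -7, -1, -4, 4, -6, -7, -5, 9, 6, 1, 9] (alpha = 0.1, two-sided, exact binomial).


Step 1: Discard zero differences. Original n = 14; n_eff = number of nonzero differences = 14.
Nonzero differences (with sign): -4, +8, -3, -7, -1, -4, +4, -6, -7, -5, +9, +6, +1, +9
Step 2: Count signs: positive = 6, negative = 8.
Step 3: Under H0: P(positive) = 0.5, so the number of positives S ~ Bin(14, 0.5).
Step 4: Two-sided exact p-value = sum of Bin(14,0.5) probabilities at or below the observed probability = 0.790527.
Step 5: alpha = 0.1. fail to reject H0.

n_eff = 14, pos = 6, neg = 8, p = 0.790527, fail to reject H0.


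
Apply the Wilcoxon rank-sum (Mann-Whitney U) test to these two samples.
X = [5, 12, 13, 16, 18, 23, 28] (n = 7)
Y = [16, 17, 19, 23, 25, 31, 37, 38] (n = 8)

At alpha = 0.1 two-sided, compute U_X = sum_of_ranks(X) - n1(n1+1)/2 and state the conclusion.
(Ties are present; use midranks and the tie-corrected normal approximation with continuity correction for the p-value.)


Step 1: Combine and sort all 15 observations; assign midranks.
sorted (value, group): (5,X), (12,X), (13,X), (16,X), (16,Y), (17,Y), (18,X), (19,Y), (23,X), (23,Y), (25,Y), (28,X), (31,Y), (37,Y), (38,Y)
ranks: 5->1, 12->2, 13->3, 16->4.5, 16->4.5, 17->6, 18->7, 19->8, 23->9.5, 23->9.5, 25->11, 28->12, 31->13, 37->14, 38->15
Step 2: Rank sum for X: R1 = 1 + 2 + 3 + 4.5 + 7 + 9.5 + 12 = 39.
Step 3: U_X = R1 - n1(n1+1)/2 = 39 - 7*8/2 = 39 - 28 = 11.
       U_Y = n1*n2 - U_X = 56 - 11 = 45.
Step 4: Ties are present, so use the tie-corrected normal approximation (with continuity correction) for the p-value.
Step 5: p-value = 0.055758; compare to alpha = 0.1. reject H0.

U_X = 11, p = 0.055758, reject H0 at alpha = 0.1.


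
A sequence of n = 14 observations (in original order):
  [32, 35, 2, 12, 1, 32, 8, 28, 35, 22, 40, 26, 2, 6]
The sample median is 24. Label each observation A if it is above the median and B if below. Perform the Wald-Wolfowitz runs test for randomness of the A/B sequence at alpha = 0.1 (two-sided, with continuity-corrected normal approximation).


Step 1: Compute median = 24; label A = above, B = below.
Labels in order: AABBBABAABAABB  (n_A = 7, n_B = 7)
Step 2: Count runs R = 8.
Step 3: Under H0 (random ordering), E[R] = 2*n_A*n_B/(n_A+n_B) + 1 = 2*7*7/14 + 1 = 8.0000.
        Var[R] = 2*n_A*n_B*(2*n_A*n_B - n_A - n_B) / ((n_A+n_B)^2 * (n_A+n_B-1)) = 8232/2548 = 3.2308.
        SD[R] = 1.7974.
Step 4: R = E[R], so z = 0 with no continuity correction.
Step 5: Two-sided p-value via normal approximation = 2*(1 - Phi(|z|)) = 1.000000.
Step 6: alpha = 0.1. fail to reject H0.

R = 8, z = 0.0000, p = 1.000000, fail to reject H0.


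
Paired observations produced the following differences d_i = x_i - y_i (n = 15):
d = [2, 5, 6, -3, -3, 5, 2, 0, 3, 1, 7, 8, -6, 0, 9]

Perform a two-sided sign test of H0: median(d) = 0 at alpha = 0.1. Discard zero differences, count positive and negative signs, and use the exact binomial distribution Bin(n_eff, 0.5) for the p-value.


Step 1: Discard zero differences. Original n = 15; n_eff = number of nonzero differences = 13.
Nonzero differences (with sign): +2, +5, +6, -3, -3, +5, +2, +3, +1, +7, +8, -6, +9
Step 2: Count signs: positive = 10, negative = 3.
Step 3: Under H0: P(positive) = 0.5, so the number of positives S ~ Bin(13, 0.5).
Step 4: Two-sided exact p-value = sum of Bin(13,0.5) probabilities at or below the observed probability = 0.092285.
Step 5: alpha = 0.1. reject H0.

n_eff = 13, pos = 10, neg = 3, p = 0.092285, reject H0.


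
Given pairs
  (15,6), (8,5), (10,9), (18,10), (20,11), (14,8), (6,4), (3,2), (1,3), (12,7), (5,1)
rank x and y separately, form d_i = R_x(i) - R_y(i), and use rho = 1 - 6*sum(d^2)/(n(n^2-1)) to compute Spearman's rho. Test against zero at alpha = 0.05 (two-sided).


Step 1: Rank x and y separately (midranks; no ties here).
rank(x): 15->9, 8->5, 10->6, 18->10, 20->11, 14->8, 6->4, 3->2, 1->1, 12->7, 5->3
rank(y): 6->6, 5->5, 9->9, 10->10, 11->11, 8->8, 4->4, 2->2, 3->3, 7->7, 1->1
Step 2: d_i = R_x(i) - R_y(i); compute d_i^2.
  (9-6)^2=9, (5-5)^2=0, (6-9)^2=9, (10-10)^2=0, (11-11)^2=0, (8-8)^2=0, (4-4)^2=0, (2-2)^2=0, (1-3)^2=4, (7-7)^2=0, (3-1)^2=4
sum(d^2) = 26.
Step 3: rho = 1 - 6*26 / (11*(11^2 - 1)) = 1 - 156/1320 = 0.881818.
Step 4: Under H0, t = rho * sqrt((n-2)/(1-rho^2)) = 5.6097 ~ t(9).
Step 5: Two-sided p-value from the t-distribution with 9 df = 0.000330.
Step 6: alpha = 0.05. reject H0.

rho = 0.8818, p = 0.000330, reject H0 at alpha = 0.05.


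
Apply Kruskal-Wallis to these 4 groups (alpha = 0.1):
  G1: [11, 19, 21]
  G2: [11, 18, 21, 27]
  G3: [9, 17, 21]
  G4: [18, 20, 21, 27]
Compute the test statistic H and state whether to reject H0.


Step 1: Combine all N = 14 observations and assign midranks.
sorted (value, group, rank): (9,G3,1), (11,G1,2.5), (11,G2,2.5), (17,G3,4), (18,G2,5.5), (18,G4,5.5), (19,G1,7), (20,G4,8), (21,G1,10.5), (21,G2,10.5), (21,G3,10.5), (21,G4,10.5), (27,G2,13.5), (27,G4,13.5)
Step 2: Sum ranks within each group.
R_1 = 20 (n_1 = 3)
R_2 = 32 (n_2 = 4)
R_3 = 15.5 (n_3 = 3)
R_4 = 37.5 (n_4 = 4)
Step 3: H = 12/(N(N+1)) * sum(R_i^2/n_i) - 3(N+1)
     = 12/(14*15) * (20^2/3 + 32^2/4 + 15.5^2/3 + 37.5^2/4) - 3*15
     = 0.057143 * 820.979 - 45
     = 1.913095.
Step 4: Ties present; correction factor C = 1 - 78/(14^3 - 14) = 0.971429. Corrected H = 1.913095 / 0.971429 = 1.969363.
Step 5: Under H0, H ~ chi^2(3); p-value = 0.578790.
Step 6: alpha = 0.1. fail to reject H0.

H = 1.9694, df = 3, p = 0.578790, fail to reject H0.


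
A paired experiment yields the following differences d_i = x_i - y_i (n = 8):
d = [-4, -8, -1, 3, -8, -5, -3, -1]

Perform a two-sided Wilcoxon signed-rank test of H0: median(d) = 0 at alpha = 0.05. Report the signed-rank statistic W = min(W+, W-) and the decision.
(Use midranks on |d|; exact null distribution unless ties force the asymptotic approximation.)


Step 1: Drop any zero differences (none here) and take |d_i|.
|d| = [4, 8, 1, 3, 8, 5, 3, 1]
Step 2: Midrank |d_i| (ties get averaged ranks).
ranks: |4|->5, |8|->7.5, |1|->1.5, |3|->3.5, |8|->7.5, |5|->6, |3|->3.5, |1|->1.5
Step 3: Attach original signs; sum ranks with positive sign and with negative sign.
W+ = 3.5 = 3.5
W- = 5 + 7.5 + 1.5 + 7.5 + 6 + 3.5 + 1.5 = 32.5
(Check: W+ + W- = 36 should equal n(n+1)/2 = 36.)
Step 4: Test statistic W = min(W+, W-) = 3.5.
Step 5: Ties in |d|, so use the tie-corrected normal approximation.
        E[W] = n(n+1)/4 = 8*9/4 = 18.
        Tie groups: |d|=1 (t=2), |d|=3 (t=2), |d|=8 (t=2); sum(t^3 - t) = 18.
        Var[W] = n(n+1)(2n+1)/24 - sum(t^3-t)/48 = 1224/24 - 18/48 = 50.625.
        z = (W - E[W]) / sqrt(Var[W]) = (3.5 - 18) / 7.1151 = -2.0379.
        Two-sided p = 2*Phi(z) = 0.041559.
Step 6: alpha = 0.05. reject H0.

W+ = 3.5, W- = 32.5, W = min = 3.5, p = 0.041559, reject H0.


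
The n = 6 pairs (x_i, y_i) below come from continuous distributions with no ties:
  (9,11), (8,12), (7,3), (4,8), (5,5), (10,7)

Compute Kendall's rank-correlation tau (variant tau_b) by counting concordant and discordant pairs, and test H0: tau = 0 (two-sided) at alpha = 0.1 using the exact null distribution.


Step 1: Enumerate the 15 unordered pairs (i,j) with i<j and classify each by sign(x_j-x_i) * sign(y_j-y_i).
  (1,2):dx=-1,dy=+1->D; (1,3):dx=-2,dy=-8->C; (1,4):dx=-5,dy=-3->C; (1,5):dx=-4,dy=-6->C
  (1,6):dx=+1,dy=-4->D; (2,3):dx=-1,dy=-9->C; (2,4):dx=-4,dy=-4->C; (2,5):dx=-3,dy=-7->C
  (2,6):dx=+2,dy=-5->D; (3,4):dx=-3,dy=+5->D; (3,5):dx=-2,dy=+2->D; (3,6):dx=+3,dy=+4->C
  (4,5):dx=+1,dy=-3->D; (4,6):dx=+6,dy=-1->D; (5,6):dx=+5,dy=+2->C
Step 2: C = 8, D = 7, total pairs = 15.
Step 3: tau = (C - D)/(n(n-1)/2) = (8 - 7)/15 = 0.066667.
Step 4: Exact two-sided p-value (enumerate n! = 720 permutations of y under H0): p = 1.000000.
Step 5: alpha = 0.1. fail to reject H0.

tau_b = 0.0667 (C=8, D=7), p = 1.000000, fail to reject H0.


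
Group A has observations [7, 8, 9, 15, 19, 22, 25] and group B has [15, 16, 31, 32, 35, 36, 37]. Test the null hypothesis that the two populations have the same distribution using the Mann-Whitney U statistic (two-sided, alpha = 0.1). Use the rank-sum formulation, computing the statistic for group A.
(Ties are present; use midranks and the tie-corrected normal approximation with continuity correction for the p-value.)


Step 1: Combine and sort all 14 observations; assign midranks.
sorted (value, group): (7,X), (8,X), (9,X), (15,X), (15,Y), (16,Y), (19,X), (22,X), (25,X), (31,Y), (32,Y), (35,Y), (36,Y), (37,Y)
ranks: 7->1, 8->2, 9->3, 15->4.5, 15->4.5, 16->6, 19->7, 22->8, 25->9, 31->10, 32->11, 35->12, 36->13, 37->14
Step 2: Rank sum for X: R1 = 1 + 2 + 3 + 4.5 + 7 + 8 + 9 = 34.5.
Step 3: U_X = R1 - n1(n1+1)/2 = 34.5 - 7*8/2 = 34.5 - 28 = 6.5.
       U_Y = n1*n2 - U_X = 49 - 6.5 = 42.5.
Step 4: Ties are present, so use the tie-corrected normal approximation (with continuity correction) for the p-value.
Step 5: p-value = 0.025187; compare to alpha = 0.1. reject H0.

U_X = 6.5, p = 0.025187, reject H0 at alpha = 0.1.


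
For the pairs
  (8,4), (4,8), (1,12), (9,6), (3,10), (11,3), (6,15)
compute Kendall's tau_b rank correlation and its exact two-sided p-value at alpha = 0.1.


Step 1: Enumerate the 21 unordered pairs (i,j) with i<j and classify each by sign(x_j-x_i) * sign(y_j-y_i).
  (1,2):dx=-4,dy=+4->D; (1,3):dx=-7,dy=+8->D; (1,4):dx=+1,dy=+2->C; (1,5):dx=-5,dy=+6->D
  (1,6):dx=+3,dy=-1->D; (1,7):dx=-2,dy=+11->D; (2,3):dx=-3,dy=+4->D; (2,4):dx=+5,dy=-2->D
  (2,5):dx=-1,dy=+2->D; (2,6):dx=+7,dy=-5->D; (2,7):dx=+2,dy=+7->C; (3,4):dx=+8,dy=-6->D
  (3,5):dx=+2,dy=-2->D; (3,6):dx=+10,dy=-9->D; (3,7):dx=+5,dy=+3->C; (4,5):dx=-6,dy=+4->D
  (4,6):dx=+2,dy=-3->D; (4,7):dx=-3,dy=+9->D; (5,6):dx=+8,dy=-7->D; (5,7):dx=+3,dy=+5->C
  (6,7):dx=-5,dy=+12->D
Step 2: C = 4, D = 17, total pairs = 21.
Step 3: tau = (C - D)/(n(n-1)/2) = (4 - 17)/21 = -0.619048.
Step 4: Exact two-sided p-value (enumerate n! = 5040 permutations of y under H0): p = 0.069048.
Step 5: alpha = 0.1. reject H0.

tau_b = -0.6190 (C=4, D=17), p = 0.069048, reject H0.


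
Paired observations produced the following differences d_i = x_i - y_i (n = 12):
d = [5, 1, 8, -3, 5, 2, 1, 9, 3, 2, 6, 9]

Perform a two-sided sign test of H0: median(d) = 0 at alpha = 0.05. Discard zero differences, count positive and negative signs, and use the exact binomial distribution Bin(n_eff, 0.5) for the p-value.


Step 1: Discard zero differences. Original n = 12; n_eff = number of nonzero differences = 12.
Nonzero differences (with sign): +5, +1, +8, -3, +5, +2, +1, +9, +3, +2, +6, +9
Step 2: Count signs: positive = 11, negative = 1.
Step 3: Under H0: P(positive) = 0.5, so the number of positives S ~ Bin(12, 0.5).
Step 4: Two-sided exact p-value = sum of Bin(12,0.5) probabilities at or below the observed probability = 0.006348.
Step 5: alpha = 0.05. reject H0.

n_eff = 12, pos = 11, neg = 1, p = 0.006348, reject H0.


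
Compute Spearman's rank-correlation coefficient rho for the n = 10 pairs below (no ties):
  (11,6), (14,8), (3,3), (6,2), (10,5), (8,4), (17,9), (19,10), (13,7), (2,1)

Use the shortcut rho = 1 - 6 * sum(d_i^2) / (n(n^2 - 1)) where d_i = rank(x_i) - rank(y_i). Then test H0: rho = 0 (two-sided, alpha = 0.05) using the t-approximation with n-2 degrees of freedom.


Step 1: Rank x and y separately (midranks; no ties here).
rank(x): 11->6, 14->8, 3->2, 6->3, 10->5, 8->4, 17->9, 19->10, 13->7, 2->1
rank(y): 6->6, 8->8, 3->3, 2->2, 5->5, 4->4, 9->9, 10->10, 7->7, 1->1
Step 2: d_i = R_x(i) - R_y(i); compute d_i^2.
  (6-6)^2=0, (8-8)^2=0, (2-3)^2=1, (3-2)^2=1, (5-5)^2=0, (4-4)^2=0, (9-9)^2=0, (10-10)^2=0, (7-7)^2=0, (1-1)^2=0
sum(d^2) = 2.
Step 3: rho = 1 - 6*2 / (10*(10^2 - 1)) = 1 - 12/990 = 0.987879.
Step 4: Under H0, t = rho * sqrt((n-2)/(1-rho^2)) = 18.0003 ~ t(8).
Step 5: Two-sided p-value from the t-distribution with 8 df = 0.000000.
Step 6: alpha = 0.05. reject H0.

rho = 0.9879, p = 0.000000, reject H0 at alpha = 0.05.


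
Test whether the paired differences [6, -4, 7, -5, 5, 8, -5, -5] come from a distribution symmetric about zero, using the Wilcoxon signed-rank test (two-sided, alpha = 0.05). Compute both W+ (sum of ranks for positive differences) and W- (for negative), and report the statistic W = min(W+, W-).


Step 1: Drop any zero differences (none here) and take |d_i|.
|d| = [6, 4, 7, 5, 5, 8, 5, 5]
Step 2: Midrank |d_i| (ties get averaged ranks).
ranks: |6|->6, |4|->1, |7|->7, |5|->3.5, |5|->3.5, |8|->8, |5|->3.5, |5|->3.5
Step 3: Attach original signs; sum ranks with positive sign and with negative sign.
W+ = 6 + 7 + 3.5 + 8 = 24.5
W- = 1 + 3.5 + 3.5 + 3.5 = 11.5
(Check: W+ + W- = 36 should equal n(n+1)/2 = 36.)
Step 4: Test statistic W = min(W+, W-) = 11.5.
Step 5: Ties in |d|, so use the tie-corrected normal approximation.
        E[W] = n(n+1)/4 = 8*9/4 = 18.
        Tie groups: |d|=5 (t=4); sum(t^3 - t) = 60.
        Var[W] = n(n+1)(2n+1)/24 - sum(t^3-t)/48 = 1224/24 - 60/48 = 49.75.
        z = (W - E[W]) / sqrt(Var[W]) = (11.5 - 18) / 7.0534 = -0.9215.
        Two-sided p = 2*Phi(z) = 0.356766.
Step 6: alpha = 0.05. fail to reject H0.

W+ = 24.5, W- = 11.5, W = min = 11.5, p = 0.356766, fail to reject H0.


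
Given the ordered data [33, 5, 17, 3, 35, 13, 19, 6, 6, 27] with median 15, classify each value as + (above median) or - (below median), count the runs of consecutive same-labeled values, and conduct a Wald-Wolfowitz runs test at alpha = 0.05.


Step 1: Compute median = 15; label A = above, B = below.
Labels in order: ABABABABBA  (n_A = 5, n_B = 5)
Step 2: Count runs R = 9.
Step 3: Under H0 (random ordering), E[R] = 2*n_A*n_B/(n_A+n_B) + 1 = 2*5*5/10 + 1 = 6.0000.
        Var[R] = 2*n_A*n_B*(2*n_A*n_B - n_A - n_B) / ((n_A+n_B)^2 * (n_A+n_B-1)) = 2000/900 = 2.2222.
        SD[R] = 1.4907.
Step 4: Continuity-corrected z = (R - 0.5 - E[R]) / SD[R] = (9 - 0.5 - 6.0000) / 1.4907 = 1.6771.
Step 5: Two-sided p-value via normal approximation = 2*(1 - Phi(|z|)) = 0.093533.
Step 6: alpha = 0.05. fail to reject H0.

R = 9, z = 1.6771, p = 0.093533, fail to reject H0.


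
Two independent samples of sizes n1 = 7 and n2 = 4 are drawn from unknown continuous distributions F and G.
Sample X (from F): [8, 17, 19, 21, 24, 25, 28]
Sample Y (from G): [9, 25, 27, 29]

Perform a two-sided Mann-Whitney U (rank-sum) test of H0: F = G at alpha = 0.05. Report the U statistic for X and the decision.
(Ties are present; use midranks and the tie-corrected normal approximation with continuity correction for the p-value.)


Step 1: Combine and sort all 11 observations; assign midranks.
sorted (value, group): (8,X), (9,Y), (17,X), (19,X), (21,X), (24,X), (25,X), (25,Y), (27,Y), (28,X), (29,Y)
ranks: 8->1, 9->2, 17->3, 19->4, 21->5, 24->6, 25->7.5, 25->7.5, 27->9, 28->10, 29->11
Step 2: Rank sum for X: R1 = 1 + 3 + 4 + 5 + 6 + 7.5 + 10 = 36.5.
Step 3: U_X = R1 - n1(n1+1)/2 = 36.5 - 7*8/2 = 36.5 - 28 = 8.5.
       U_Y = n1*n2 - U_X = 28 - 8.5 = 19.5.
Step 4: Ties are present, so use the tie-corrected normal approximation (with continuity correction) for the p-value.
Step 5: p-value = 0.343605; compare to alpha = 0.05. fail to reject H0.

U_X = 8.5, p = 0.343605, fail to reject H0 at alpha = 0.05.


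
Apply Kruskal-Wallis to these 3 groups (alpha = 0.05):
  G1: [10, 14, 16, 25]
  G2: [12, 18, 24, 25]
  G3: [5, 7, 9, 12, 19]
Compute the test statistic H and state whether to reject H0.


Step 1: Combine all N = 13 observations and assign midranks.
sorted (value, group, rank): (5,G3,1), (7,G3,2), (9,G3,3), (10,G1,4), (12,G2,5.5), (12,G3,5.5), (14,G1,7), (16,G1,8), (18,G2,9), (19,G3,10), (24,G2,11), (25,G1,12.5), (25,G2,12.5)
Step 2: Sum ranks within each group.
R_1 = 31.5 (n_1 = 4)
R_2 = 38 (n_2 = 4)
R_3 = 21.5 (n_3 = 5)
Step 3: H = 12/(N(N+1)) * sum(R_i^2/n_i) - 3(N+1)
     = 12/(13*14) * (31.5^2/4 + 38^2/4 + 21.5^2/5) - 3*14
     = 0.065934 * 701.513 - 42
     = 4.253571.
Step 4: Ties present; correction factor C = 1 - 12/(13^3 - 13) = 0.994505. Corrected H = 4.253571 / 0.994505 = 4.277072.
Step 5: Under H0, H ~ chi^2(2); p-value = 0.117827.
Step 6: alpha = 0.05. fail to reject H0.

H = 4.2771, df = 2, p = 0.117827, fail to reject H0.


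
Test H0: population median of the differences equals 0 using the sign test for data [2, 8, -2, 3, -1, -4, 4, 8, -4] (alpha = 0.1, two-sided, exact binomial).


Step 1: Discard zero differences. Original n = 9; n_eff = number of nonzero differences = 9.
Nonzero differences (with sign): +2, +8, -2, +3, -1, -4, +4, +8, -4
Step 2: Count signs: positive = 5, negative = 4.
Step 3: Under H0: P(positive) = 0.5, so the number of positives S ~ Bin(9, 0.5).
Step 4: Two-sided exact p-value = sum of Bin(9,0.5) probabilities at or below the observed probability = 1.000000.
Step 5: alpha = 0.1. fail to reject H0.

n_eff = 9, pos = 5, neg = 4, p = 1.000000, fail to reject H0.


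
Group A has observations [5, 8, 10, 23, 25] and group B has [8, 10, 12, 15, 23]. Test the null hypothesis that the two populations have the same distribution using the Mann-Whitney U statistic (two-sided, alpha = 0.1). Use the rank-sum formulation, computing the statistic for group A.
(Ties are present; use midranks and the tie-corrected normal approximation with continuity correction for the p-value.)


Step 1: Combine and sort all 10 observations; assign midranks.
sorted (value, group): (5,X), (8,X), (8,Y), (10,X), (10,Y), (12,Y), (15,Y), (23,X), (23,Y), (25,X)
ranks: 5->1, 8->2.5, 8->2.5, 10->4.5, 10->4.5, 12->6, 15->7, 23->8.5, 23->8.5, 25->10
Step 2: Rank sum for X: R1 = 1 + 2.5 + 4.5 + 8.5 + 10 = 26.5.
Step 3: U_X = R1 - n1(n1+1)/2 = 26.5 - 5*6/2 = 26.5 - 15 = 11.5.
       U_Y = n1*n2 - U_X = 25 - 11.5 = 13.5.
Step 4: Ties are present, so use the tie-corrected normal approximation (with continuity correction) for the p-value.
Step 5: p-value = 0.916051; compare to alpha = 0.1. fail to reject H0.

U_X = 11.5, p = 0.916051, fail to reject H0 at alpha = 0.1.


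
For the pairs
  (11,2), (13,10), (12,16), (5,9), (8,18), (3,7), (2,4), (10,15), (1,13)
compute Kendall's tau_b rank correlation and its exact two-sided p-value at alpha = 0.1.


Step 1: Enumerate the 36 unordered pairs (i,j) with i<j and classify each by sign(x_j-x_i) * sign(y_j-y_i).
  (1,2):dx=+2,dy=+8->C; (1,3):dx=+1,dy=+14->C; (1,4):dx=-6,dy=+7->D; (1,5):dx=-3,dy=+16->D
  (1,6):dx=-8,dy=+5->D; (1,7):dx=-9,dy=+2->D; (1,8):dx=-1,dy=+13->D; (1,9):dx=-10,dy=+11->D
  (2,3):dx=-1,dy=+6->D; (2,4):dx=-8,dy=-1->C; (2,5):dx=-5,dy=+8->D; (2,6):dx=-10,dy=-3->C
  (2,7):dx=-11,dy=-6->C; (2,8):dx=-3,dy=+5->D; (2,9):dx=-12,dy=+3->D; (3,4):dx=-7,dy=-7->C
  (3,5):dx=-4,dy=+2->D; (3,6):dx=-9,dy=-9->C; (3,7):dx=-10,dy=-12->C; (3,8):dx=-2,dy=-1->C
  (3,9):dx=-11,dy=-3->C; (4,5):dx=+3,dy=+9->C; (4,6):dx=-2,dy=-2->C; (4,7):dx=-3,dy=-5->C
  (4,8):dx=+5,dy=+6->C; (4,9):dx=-4,dy=+4->D; (5,6):dx=-5,dy=-11->C; (5,7):dx=-6,dy=-14->C
  (5,8):dx=+2,dy=-3->D; (5,9):dx=-7,dy=-5->C; (6,7):dx=-1,dy=-3->C; (6,8):dx=+7,dy=+8->C
  (6,9):dx=-2,dy=+6->D; (7,8):dx=+8,dy=+11->C; (7,9):dx=-1,dy=+9->D; (8,9):dx=-9,dy=-2->C
Step 2: C = 21, D = 15, total pairs = 36.
Step 3: tau = (C - D)/(n(n-1)/2) = (21 - 15)/36 = 0.166667.
Step 4: Exact two-sided p-value (enumerate n! = 362880 permutations of y under H0): p = 0.612202.
Step 5: alpha = 0.1. fail to reject H0.

tau_b = 0.1667 (C=21, D=15), p = 0.612202, fail to reject H0.


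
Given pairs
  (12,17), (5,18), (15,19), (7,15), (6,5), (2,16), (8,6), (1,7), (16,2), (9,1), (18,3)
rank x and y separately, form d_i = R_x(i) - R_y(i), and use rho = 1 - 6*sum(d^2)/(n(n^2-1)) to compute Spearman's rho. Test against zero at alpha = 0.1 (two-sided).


Step 1: Rank x and y separately (midranks; no ties here).
rank(x): 12->8, 5->3, 15->9, 7->5, 6->4, 2->2, 8->6, 1->1, 16->10, 9->7, 18->11
rank(y): 17->9, 18->10, 19->11, 15->7, 5->4, 16->8, 6->5, 7->6, 2->2, 1->1, 3->3
Step 2: d_i = R_x(i) - R_y(i); compute d_i^2.
  (8-9)^2=1, (3-10)^2=49, (9-11)^2=4, (5-7)^2=4, (4-4)^2=0, (2-8)^2=36, (6-5)^2=1, (1-6)^2=25, (10-2)^2=64, (7-1)^2=36, (11-3)^2=64
sum(d^2) = 284.
Step 3: rho = 1 - 6*284 / (11*(11^2 - 1)) = 1 - 1704/1320 = -0.290909.
Step 4: Under H0, t = rho * sqrt((n-2)/(1-rho^2)) = -0.9122 ~ t(9).
Step 5: Two-sided p-value from the t-distribution with 9 df = 0.385457.
Step 6: alpha = 0.1. fail to reject H0.

rho = -0.2909, p = 0.385457, fail to reject H0 at alpha = 0.1.


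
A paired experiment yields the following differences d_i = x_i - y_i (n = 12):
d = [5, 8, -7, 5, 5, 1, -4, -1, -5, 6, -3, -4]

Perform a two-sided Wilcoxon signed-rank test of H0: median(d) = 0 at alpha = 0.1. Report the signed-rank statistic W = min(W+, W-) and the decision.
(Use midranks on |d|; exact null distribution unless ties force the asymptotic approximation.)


Step 1: Drop any zero differences (none here) and take |d_i|.
|d| = [5, 8, 7, 5, 5, 1, 4, 1, 5, 6, 3, 4]
Step 2: Midrank |d_i| (ties get averaged ranks).
ranks: |5|->7.5, |8|->12, |7|->11, |5|->7.5, |5|->7.5, |1|->1.5, |4|->4.5, |1|->1.5, |5|->7.5, |6|->10, |3|->3, |4|->4.5
Step 3: Attach original signs; sum ranks with positive sign and with negative sign.
W+ = 7.5 + 12 + 7.5 + 7.5 + 1.5 + 10 = 46
W- = 11 + 4.5 + 1.5 + 7.5 + 3 + 4.5 = 32
(Check: W+ + W- = 78 should equal n(n+1)/2 = 78.)
Step 4: Test statistic W = min(W+, W-) = 32.
Step 5: Ties in |d|, so use the tie-corrected normal approximation.
        E[W] = n(n+1)/4 = 12*13/4 = 39.
        Tie groups: |d|=1 (t=2), |d|=4 (t=2), |d|=5 (t=4); sum(t^3 - t) = 72.
        Var[W] = n(n+1)(2n+1)/24 - sum(t^3-t)/48 = 3900/24 - 72/48 = 161.
        z = (W - E[W]) / sqrt(Var[W]) = (32 - 39) / 12.6886 = -0.5517.
        Two-sided p = 2*Phi(z) = 0.581169.
Step 6: alpha = 0.1. fail to reject H0.

W+ = 46, W- = 32, W = min = 32, p = 0.581169, fail to reject H0.


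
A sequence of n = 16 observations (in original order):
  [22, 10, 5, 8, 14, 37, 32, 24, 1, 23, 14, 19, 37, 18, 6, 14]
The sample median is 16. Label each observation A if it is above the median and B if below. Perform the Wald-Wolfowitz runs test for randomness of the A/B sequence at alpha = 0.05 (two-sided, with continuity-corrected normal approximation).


Step 1: Compute median = 16; label A = above, B = below.
Labels in order: ABBBBAAABABAAABB  (n_A = 8, n_B = 8)
Step 2: Count runs R = 8.
Step 3: Under H0 (random ordering), E[R] = 2*n_A*n_B/(n_A+n_B) + 1 = 2*8*8/16 + 1 = 9.0000.
        Var[R] = 2*n_A*n_B*(2*n_A*n_B - n_A - n_B) / ((n_A+n_B)^2 * (n_A+n_B-1)) = 14336/3840 = 3.7333.
        SD[R] = 1.9322.
Step 4: Continuity-corrected z = (R + 0.5 - E[R]) / SD[R] = (8 + 0.5 - 9.0000) / 1.9322 = -0.2588.
Step 5: Two-sided p-value via normal approximation = 2*(1 - Phi(|z|)) = 0.795809.
Step 6: alpha = 0.05. fail to reject H0.

R = 8, z = -0.2588, p = 0.795809, fail to reject H0.


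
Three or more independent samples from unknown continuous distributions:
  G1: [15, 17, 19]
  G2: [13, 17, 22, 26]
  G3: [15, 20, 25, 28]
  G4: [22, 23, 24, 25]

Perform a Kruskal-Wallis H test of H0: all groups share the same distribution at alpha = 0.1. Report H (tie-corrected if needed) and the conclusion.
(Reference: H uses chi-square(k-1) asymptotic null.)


Step 1: Combine all N = 15 observations and assign midranks.
sorted (value, group, rank): (13,G2,1), (15,G1,2.5), (15,G3,2.5), (17,G1,4.5), (17,G2,4.5), (19,G1,6), (20,G3,7), (22,G2,8.5), (22,G4,8.5), (23,G4,10), (24,G4,11), (25,G3,12.5), (25,G4,12.5), (26,G2,14), (28,G3,15)
Step 2: Sum ranks within each group.
R_1 = 13 (n_1 = 3)
R_2 = 28 (n_2 = 4)
R_3 = 37 (n_3 = 4)
R_4 = 42 (n_4 = 4)
Step 3: H = 12/(N(N+1)) * sum(R_i^2/n_i) - 3(N+1)
     = 12/(15*16) * (13^2/3 + 28^2/4 + 37^2/4 + 42^2/4) - 3*16
     = 0.050000 * 1035.58 - 48
     = 3.779167.
Step 4: Ties present; correction factor C = 1 - 24/(15^3 - 15) = 0.992857. Corrected H = 3.779167 / 0.992857 = 3.806355.
Step 5: Under H0, H ~ chi^2(3); p-value = 0.283148.
Step 6: alpha = 0.1. fail to reject H0.

H = 3.8064, df = 3, p = 0.283148, fail to reject H0.
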